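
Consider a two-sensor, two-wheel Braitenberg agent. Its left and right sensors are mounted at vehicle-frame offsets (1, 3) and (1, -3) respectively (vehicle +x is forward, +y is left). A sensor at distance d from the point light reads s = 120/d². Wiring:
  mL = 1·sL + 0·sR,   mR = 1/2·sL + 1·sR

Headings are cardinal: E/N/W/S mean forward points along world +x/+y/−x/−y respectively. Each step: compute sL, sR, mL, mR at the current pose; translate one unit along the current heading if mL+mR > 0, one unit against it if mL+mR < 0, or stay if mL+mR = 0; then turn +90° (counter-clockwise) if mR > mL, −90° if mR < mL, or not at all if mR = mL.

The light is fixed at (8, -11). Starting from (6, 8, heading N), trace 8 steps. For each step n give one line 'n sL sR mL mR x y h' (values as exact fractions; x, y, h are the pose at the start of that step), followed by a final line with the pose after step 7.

0 24/85 120/401 24/85 15012/34085 6 8 N
1 60/149 60/269 60/149 17010/40081 6 9 W
2 120/361 120/397 120/361 67140/143317 5 9 S
3 15/61 6/13 15/61 927/1586 5 8 E
4 24/85 120/401 24/85 15012/34085 6 8 N
5 60/149 60/269 60/149 17010/40081 6 9 W
6 120/361 120/397 120/361 67140/143317 5 9 S
7 15/61 6/13 15/61 927/1586 5 8 E
final 6 8 N

n=0: pose=(6,8,N); sL=24/85, sR=120/401; mL=24/85, mR=15012/34085; mL+mR=24636/34085 → advance +1; mR−mL=5388/34085 → turn +1·90°
n=1: pose=(6,9,W); sL=60/149, sR=60/269; mL=60/149, mR=17010/40081; mL+mR=33150/40081 → advance +1; mR−mL=870/40081 → turn +1·90°
n=2: pose=(5,9,S); sL=120/361, sR=120/397; mL=120/361, mR=67140/143317; mL+mR=114780/143317 → advance +1; mR−mL=19500/143317 → turn +1·90°
n=3: pose=(5,8,E); sL=15/61, sR=6/13; mL=15/61, mR=927/1586; mL+mR=1317/1586 → advance +1; mR−mL=537/1586 → turn +1·90°
n=4: pose=(6,8,N); sL=24/85, sR=120/401; mL=24/85, mR=15012/34085; mL+mR=24636/34085 → advance +1; mR−mL=5388/34085 → turn +1·90°
n=5: pose=(6,9,W); sL=60/149, sR=60/269; mL=60/149, mR=17010/40081; mL+mR=33150/40081 → advance +1; mR−mL=870/40081 → turn +1·90°
n=6: pose=(5,9,S); sL=120/361, sR=120/397; mL=120/361, mR=67140/143317; mL+mR=114780/143317 → advance +1; mR−mL=19500/143317 → turn +1·90°
n=7: pose=(5,8,E); sL=15/61, sR=6/13; mL=15/61, mR=927/1586; mL+mR=1317/1586 → advance +1; mR−mL=537/1586 → turn +1·90°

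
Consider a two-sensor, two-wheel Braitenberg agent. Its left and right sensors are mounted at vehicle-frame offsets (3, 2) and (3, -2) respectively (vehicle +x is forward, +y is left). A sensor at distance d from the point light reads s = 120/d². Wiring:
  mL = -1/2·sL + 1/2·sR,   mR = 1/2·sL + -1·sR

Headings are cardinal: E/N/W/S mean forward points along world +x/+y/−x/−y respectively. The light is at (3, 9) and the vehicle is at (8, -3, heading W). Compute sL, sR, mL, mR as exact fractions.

3/5 15/13 18/65 -111/130

left sensor world pos  = (5, -5); dL² = 200
right sensor world pos = (5, -1); dR² = 104
sL = 120/200 = 3/5
sR = 120/104 = 15/13
mL = -1/2·sL + 1/2·sR = 18/65
mR = 1/2·sL + -1·sR = -111/130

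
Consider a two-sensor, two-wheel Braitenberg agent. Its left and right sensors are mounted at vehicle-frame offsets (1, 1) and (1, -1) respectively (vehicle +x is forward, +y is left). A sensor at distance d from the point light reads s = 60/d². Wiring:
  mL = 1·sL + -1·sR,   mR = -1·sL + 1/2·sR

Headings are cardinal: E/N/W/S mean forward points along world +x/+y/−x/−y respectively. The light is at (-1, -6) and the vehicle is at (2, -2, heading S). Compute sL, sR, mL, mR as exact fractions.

left sensor world pos  = (3, -3); dL² = 25
right sensor world pos = (1, -3); dR² = 13
sL = 60/25 = 12/5
sR = 60/13 = 60/13
mL = 1·sL + -1·sR = -144/65
mR = -1·sL + 1/2·sR = -6/65

12/5 60/13 -144/65 -6/65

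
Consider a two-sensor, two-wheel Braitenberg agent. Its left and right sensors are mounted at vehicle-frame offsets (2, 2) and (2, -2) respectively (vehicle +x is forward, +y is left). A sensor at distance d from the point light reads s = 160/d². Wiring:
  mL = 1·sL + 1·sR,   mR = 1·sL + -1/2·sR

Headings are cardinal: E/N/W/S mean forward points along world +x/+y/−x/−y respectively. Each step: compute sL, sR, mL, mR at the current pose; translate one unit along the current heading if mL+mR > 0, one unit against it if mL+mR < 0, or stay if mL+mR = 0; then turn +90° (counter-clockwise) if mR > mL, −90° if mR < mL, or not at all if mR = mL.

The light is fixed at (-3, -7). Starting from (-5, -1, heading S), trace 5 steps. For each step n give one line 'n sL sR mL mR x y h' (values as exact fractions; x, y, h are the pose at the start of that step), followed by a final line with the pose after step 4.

0 10 5 15 15/2 -5 -1 S
1 32/5 32/13 576/65 336/65 -5 -2 W
2 80/37 16/5 992/185 104/185 -6 -2 N
3 32/13 160/17 2624/221 -496/221 -6 -1 E
4 10 5 15 15/2 -5 -1 S
final -5 -2 W

n=0: pose=(-5,-1,S); sL=10, sR=5; mL=15, mR=15/2; mL+mR=45/2 → advance +1; mR−mL=-15/2 → turn -1·90°
n=1: pose=(-5,-2,W); sL=32/5, sR=32/13; mL=576/65, mR=336/65; mL+mR=912/65 → advance +1; mR−mL=-48/13 → turn -1·90°
n=2: pose=(-6,-2,N); sL=80/37, sR=16/5; mL=992/185, mR=104/185; mL+mR=1096/185 → advance +1; mR−mL=-24/5 → turn -1·90°
n=3: pose=(-6,-1,E); sL=32/13, sR=160/17; mL=2624/221, mR=-496/221; mL+mR=2128/221 → advance +1; mR−mL=-240/17 → turn -1·90°
n=4: pose=(-5,-1,S); sL=10, sR=5; mL=15, mR=15/2; mL+mR=45/2 → advance +1; mR−mL=-15/2 → turn -1·90°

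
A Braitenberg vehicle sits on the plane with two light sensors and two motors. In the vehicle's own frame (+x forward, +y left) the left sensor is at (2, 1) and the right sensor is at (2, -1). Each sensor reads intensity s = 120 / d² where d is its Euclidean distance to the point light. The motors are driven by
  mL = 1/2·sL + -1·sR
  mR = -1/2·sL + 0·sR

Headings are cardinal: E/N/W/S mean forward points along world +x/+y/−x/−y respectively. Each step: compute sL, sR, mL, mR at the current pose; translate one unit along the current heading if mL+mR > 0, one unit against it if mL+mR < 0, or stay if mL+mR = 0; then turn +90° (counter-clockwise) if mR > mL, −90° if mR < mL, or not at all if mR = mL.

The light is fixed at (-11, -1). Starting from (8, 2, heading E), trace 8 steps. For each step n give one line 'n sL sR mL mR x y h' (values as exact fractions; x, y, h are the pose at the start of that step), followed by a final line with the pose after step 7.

0 120/457 24/89 -5628/40673 -60/457 8 2 E
1 60/157 60/193 -3630/30301 -30/157 7 2 N
2 120/409 120/401 -25020/164009 -60/409 7 1 E
3 15/34 6/17 -9/68 -15/68 6 1 N
4 24/73 120/361 -4428/26353 -12/73 6 0 E
5 20/39 60/149 -850/5811 -10/39 5 0 N
6 24/65 24/65 -12/65 -12/65 5 -1 E
7 12/29 12/29 -6/29 -6/29 4 -1 E
final 3 -1 E

n=0: pose=(8,2,E); sL=120/457, sR=24/89; mL=-5628/40673, mR=-60/457; mL+mR=-24/89 → advance -1; mR−mL=288/40673 → turn +1·90°
n=1: pose=(7,2,N); sL=60/157, sR=60/193; mL=-3630/30301, mR=-30/157; mL+mR=-60/193 → advance -1; mR−mL=-2160/30301 → turn -1·90°
n=2: pose=(7,1,E); sL=120/409, sR=120/401; mL=-25020/164009, mR=-60/409; mL+mR=-120/401 → advance -1; mR−mL=960/164009 → turn +1·90°
n=3: pose=(6,1,N); sL=15/34, sR=6/17; mL=-9/68, mR=-15/68; mL+mR=-6/17 → advance -1; mR−mL=-3/34 → turn -1·90°
n=4: pose=(6,0,E); sL=24/73, sR=120/361; mL=-4428/26353, mR=-12/73; mL+mR=-120/361 → advance -1; mR−mL=96/26353 → turn +1·90°
n=5: pose=(5,0,N); sL=20/39, sR=60/149; mL=-850/5811, mR=-10/39; mL+mR=-60/149 → advance -1; mR−mL=-640/5811 → turn -1·90°
n=6: pose=(5,-1,E); sL=24/65, sR=24/65; mL=-12/65, mR=-12/65; mL+mR=-24/65 → advance -1; mR−mL=0 → turn +0·90°
n=7: pose=(4,-1,E); sL=12/29, sR=12/29; mL=-6/29, mR=-6/29; mL+mR=-12/29 → advance -1; mR−mL=0 → turn +0·90°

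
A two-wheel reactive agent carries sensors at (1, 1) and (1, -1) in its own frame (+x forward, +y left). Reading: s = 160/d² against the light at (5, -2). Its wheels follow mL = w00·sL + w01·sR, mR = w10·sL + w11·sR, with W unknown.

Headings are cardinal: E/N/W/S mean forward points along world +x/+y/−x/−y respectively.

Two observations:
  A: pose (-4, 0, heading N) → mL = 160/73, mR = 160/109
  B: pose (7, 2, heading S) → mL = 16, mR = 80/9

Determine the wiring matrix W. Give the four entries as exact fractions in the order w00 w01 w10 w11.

obs A: pose=(-4,0,N) → sL=160/109, sR=160/73, mL=160/73, mR=160/109
obs B: pose=(7,2,S) → sL=80/9, sR=16, mL=16, mR=80/9
sensor matrix S = [[160/109, 160/73], [80/9, 16]]; det S = 286720/71613
solve [mL_A; mL_B] = S·[w00; w01] and [mR_A; mR_B] = S·[w10; w11]:
  w00 = 0, w01 = 1, w10 = 1, w11 = 0

0 1 1 0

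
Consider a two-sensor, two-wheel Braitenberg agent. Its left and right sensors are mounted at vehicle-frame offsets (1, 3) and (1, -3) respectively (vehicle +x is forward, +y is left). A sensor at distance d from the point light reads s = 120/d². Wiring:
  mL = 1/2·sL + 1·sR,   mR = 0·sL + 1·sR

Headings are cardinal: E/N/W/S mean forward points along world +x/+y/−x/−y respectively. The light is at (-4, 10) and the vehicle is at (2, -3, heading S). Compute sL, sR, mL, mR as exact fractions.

left sensor world pos  = (5, -4); dL² = 277
right sensor world pos = (-1, -4); dR² = 205
sL = 120/277 = 120/277
sR = 120/205 = 24/41
mL = 1/2·sL + 1·sR = 9108/11357
mR = 0·sL + 1·sR = 24/41

120/277 24/41 9108/11357 24/41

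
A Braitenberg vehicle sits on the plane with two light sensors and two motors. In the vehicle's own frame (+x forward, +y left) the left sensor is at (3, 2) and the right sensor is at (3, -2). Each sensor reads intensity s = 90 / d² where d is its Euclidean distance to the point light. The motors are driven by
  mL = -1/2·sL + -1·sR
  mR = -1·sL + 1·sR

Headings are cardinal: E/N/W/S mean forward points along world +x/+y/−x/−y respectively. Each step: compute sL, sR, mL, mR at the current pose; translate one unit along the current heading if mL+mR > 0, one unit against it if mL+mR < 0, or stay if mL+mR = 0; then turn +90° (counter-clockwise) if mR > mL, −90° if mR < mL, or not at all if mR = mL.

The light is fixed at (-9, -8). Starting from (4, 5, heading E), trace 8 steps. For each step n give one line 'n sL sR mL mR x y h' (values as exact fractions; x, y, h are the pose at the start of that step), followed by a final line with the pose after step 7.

n=0: pose=(4,5,E); sL=90/481, sR=90/377; mL=-4635/13949, mR=720/13949; mL+mR=-135/481 → advance -1; mR−mL=5355/13949 → turn +1·90°
n=1: pose=(3,5,N); sL=45/178, sR=45/226; mL=-13095/40228, mR=-540/10057; mL+mR=-135/356 → advance -1; mR−mL=10935/40228 → turn +1·90°
n=2: pose=(3,4,W); sL=90/181, sR=90/277; mL=-28755/50137, mR=-8640/50137; mL+mR=-135/181 → advance -1; mR−mL=20115/50137 → turn +1·90°
n=3: pose=(4,4,S); sL=5/17, sR=45/101; mL=-2035/3434, mR=260/1717; mL+mR=-15/34 → advance -1; mR−mL=2555/3434 → turn +1·90°
n=4: pose=(4,5,E); sL=90/481, sR=90/377; mL=-4635/13949, mR=720/13949; mL+mR=-135/481 → advance -1; mR−mL=5355/13949 → turn +1·90°
n=5: pose=(3,5,N); sL=45/178, sR=45/226; mL=-13095/40228, mR=-540/10057; mL+mR=-135/356 → advance -1; mR−mL=10935/40228 → turn +1·90°
n=6: pose=(3,4,W); sL=90/181, sR=90/277; mL=-28755/50137, mR=-8640/50137; mL+mR=-135/181 → advance -1; mR−mL=20115/50137 → turn +1·90°
n=7: pose=(4,4,S); sL=5/17, sR=45/101; mL=-2035/3434, mR=260/1717; mL+mR=-15/34 → advance -1; mR−mL=2555/3434 → turn +1·90°

0 90/481 90/377 -4635/13949 720/13949 4 5 E
1 45/178 45/226 -13095/40228 -540/10057 3 5 N
2 90/181 90/277 -28755/50137 -8640/50137 3 4 W
3 5/17 45/101 -2035/3434 260/1717 4 4 S
4 90/481 90/377 -4635/13949 720/13949 4 5 E
5 45/178 45/226 -13095/40228 -540/10057 3 5 N
6 90/181 90/277 -28755/50137 -8640/50137 3 4 W
7 5/17 45/101 -2035/3434 260/1717 4 4 S
final 4 5 E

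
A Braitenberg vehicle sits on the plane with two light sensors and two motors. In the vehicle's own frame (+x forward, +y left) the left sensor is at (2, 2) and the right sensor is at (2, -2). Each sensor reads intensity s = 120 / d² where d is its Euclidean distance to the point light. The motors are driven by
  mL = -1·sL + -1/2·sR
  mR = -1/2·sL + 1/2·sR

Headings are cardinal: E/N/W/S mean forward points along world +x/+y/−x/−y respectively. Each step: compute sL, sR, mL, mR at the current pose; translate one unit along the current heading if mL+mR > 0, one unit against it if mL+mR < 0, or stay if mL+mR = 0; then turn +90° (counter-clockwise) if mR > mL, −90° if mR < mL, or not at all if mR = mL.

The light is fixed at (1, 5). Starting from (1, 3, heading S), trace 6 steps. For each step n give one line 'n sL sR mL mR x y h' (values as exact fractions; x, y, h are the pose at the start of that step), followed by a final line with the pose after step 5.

n=0: pose=(1,3,S); sL=6, sR=6; mL=-9, mR=0; mL+mR=-9 → advance -1; mR−mL=9 → turn +1·90°
n=1: pose=(1,4,E); sL=24, sR=120/13; mL=-372/13, mR=-96/13; mL+mR=-36 → advance -1; mR−mL=276/13 → turn +1·90°
n=2: pose=(0,4,N); sL=12, sR=60; mL=-42, mR=24; mL+mR=-18 → advance -1; mR−mL=66 → turn +1·90°
n=3: pose=(0,3,W); sL=24/5, sR=40/3; mL=-172/15, mR=64/15; mL+mR=-36/5 → advance -1; mR−mL=236/15 → turn +1·90°
n=4: pose=(1,3,S); sL=6, sR=6; mL=-9, mR=0; mL+mR=-9 → advance -1; mR−mL=9 → turn +1·90°
n=5: pose=(1,4,E); sL=24, sR=120/13; mL=-372/13, mR=-96/13; mL+mR=-36 → advance -1; mR−mL=276/13 → turn +1·90°

0 6 6 -9 0 1 3 S
1 24 120/13 -372/13 -96/13 1 4 E
2 12 60 -42 24 0 4 N
3 24/5 40/3 -172/15 64/15 0 3 W
4 6 6 -9 0 1 3 S
5 24 120/13 -372/13 -96/13 1 4 E
final 0 4 N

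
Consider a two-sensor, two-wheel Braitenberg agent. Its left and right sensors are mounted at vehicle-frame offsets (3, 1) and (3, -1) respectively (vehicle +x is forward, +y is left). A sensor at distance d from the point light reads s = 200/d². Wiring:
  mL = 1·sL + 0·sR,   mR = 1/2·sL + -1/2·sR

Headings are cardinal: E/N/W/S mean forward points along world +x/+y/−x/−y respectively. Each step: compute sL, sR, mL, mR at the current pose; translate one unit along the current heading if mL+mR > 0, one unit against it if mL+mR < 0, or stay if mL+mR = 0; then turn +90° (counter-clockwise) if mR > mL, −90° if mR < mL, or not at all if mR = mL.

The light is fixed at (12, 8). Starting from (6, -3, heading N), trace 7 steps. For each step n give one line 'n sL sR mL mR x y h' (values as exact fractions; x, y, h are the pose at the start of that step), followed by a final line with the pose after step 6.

0 200/113 200/89 200/113 -2400/10057 6 -3 N
1 20/9 20/13 20/9 40/117 6 -2 E
2 40/37 40/41 40/37 80/1517 7 -2 S
3 25/26 50/41 25/26 -275/2132 7 -3 W
4 200/113 200/89 200/113 -2400/10057 6 -3 N
5 20/9 20/13 20/9 40/117 6 -2 E
6 40/37 40/41 40/37 80/1517 7 -2 S
final 7 -3 W

n=0: pose=(6,-3,N); sL=200/113, sR=200/89; mL=200/113, mR=-2400/10057; mL+mR=15400/10057 → advance +1; mR−mL=-20200/10057 → turn -1·90°
n=1: pose=(6,-2,E); sL=20/9, sR=20/13; mL=20/9, mR=40/117; mL+mR=100/39 → advance +1; mR−mL=-220/117 → turn -1·90°
n=2: pose=(7,-2,S); sL=40/37, sR=40/41; mL=40/37, mR=80/1517; mL+mR=1720/1517 → advance +1; mR−mL=-1560/1517 → turn -1·90°
n=3: pose=(7,-3,W); sL=25/26, sR=50/41; mL=25/26, mR=-275/2132; mL+mR=1775/2132 → advance +1; mR−mL=-2325/2132 → turn -1·90°
n=4: pose=(6,-3,N); sL=200/113, sR=200/89; mL=200/113, mR=-2400/10057; mL+mR=15400/10057 → advance +1; mR−mL=-20200/10057 → turn -1·90°
n=5: pose=(6,-2,E); sL=20/9, sR=20/13; mL=20/9, mR=40/117; mL+mR=100/39 → advance +1; mR−mL=-220/117 → turn -1·90°
n=6: pose=(7,-2,S); sL=40/37, sR=40/41; mL=40/37, mR=80/1517; mL+mR=1720/1517 → advance +1; mR−mL=-1560/1517 → turn -1·90°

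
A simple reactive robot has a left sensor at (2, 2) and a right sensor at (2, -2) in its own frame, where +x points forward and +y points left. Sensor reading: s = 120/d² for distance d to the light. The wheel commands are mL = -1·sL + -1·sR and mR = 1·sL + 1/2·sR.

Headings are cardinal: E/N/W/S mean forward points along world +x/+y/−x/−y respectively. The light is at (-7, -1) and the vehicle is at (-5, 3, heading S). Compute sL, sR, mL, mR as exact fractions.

6 30 -36 21

left sensor world pos  = (-3, 1); dL² = 20
right sensor world pos = (-7, 1); dR² = 4
sL = 120/20 = 6
sR = 120/4 = 30
mL = -1·sL + -1·sR = -36
mR = 1·sL + 1/2·sR = 21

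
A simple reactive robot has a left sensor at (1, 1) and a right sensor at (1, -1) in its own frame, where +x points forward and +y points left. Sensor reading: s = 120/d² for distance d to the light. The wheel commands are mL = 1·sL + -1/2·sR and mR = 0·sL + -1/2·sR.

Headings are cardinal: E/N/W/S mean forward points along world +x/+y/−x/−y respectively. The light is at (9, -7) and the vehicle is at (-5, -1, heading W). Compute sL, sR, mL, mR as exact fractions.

left sensor world pos  = (-6, -2); dL² = 250
right sensor world pos = (-6, 0); dR² = 274
sL = 120/250 = 12/25
sR = 120/274 = 60/137
mL = 1·sL + -1/2·sR = 894/3425
mR = 0·sL + -1/2·sR = -30/137

12/25 60/137 894/3425 -30/137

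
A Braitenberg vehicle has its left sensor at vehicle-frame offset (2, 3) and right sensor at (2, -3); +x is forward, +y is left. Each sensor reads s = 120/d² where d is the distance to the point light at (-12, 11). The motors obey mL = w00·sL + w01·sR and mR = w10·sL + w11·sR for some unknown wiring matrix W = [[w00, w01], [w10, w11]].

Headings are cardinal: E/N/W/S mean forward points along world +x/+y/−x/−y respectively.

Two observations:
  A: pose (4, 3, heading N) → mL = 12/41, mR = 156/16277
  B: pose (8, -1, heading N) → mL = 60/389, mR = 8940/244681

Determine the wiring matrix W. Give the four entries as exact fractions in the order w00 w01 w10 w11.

obs A: pose=(4,3,N) → sL=24/41, sR=120/397, mL=12/41, mR=156/16277
obs B: pose=(8,-1,N) → sL=120/389, sR=120/629, mL=60/389, mR=8940/244681
sensor matrix S = [[24/41, 120/397], [120/389, 120/629]]; det S = 73405440/3982672637
solve [mL_A; mL_B] = S·[w00; w01] and [mR_A; mR_B] = S·[w10; w11]:
  w00 = 1/2, w01 = 0, w10 = -1/2, w11 = 1

1/2 0 -1/2 1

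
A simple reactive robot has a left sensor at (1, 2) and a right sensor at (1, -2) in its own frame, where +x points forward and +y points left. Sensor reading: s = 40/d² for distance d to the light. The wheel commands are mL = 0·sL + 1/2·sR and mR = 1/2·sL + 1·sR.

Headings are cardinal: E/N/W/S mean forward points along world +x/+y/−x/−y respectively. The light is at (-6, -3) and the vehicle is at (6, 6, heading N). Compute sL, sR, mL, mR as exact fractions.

1/5 5/37 5/74 87/370

left sensor world pos  = (4, 7); dL² = 200
right sensor world pos = (8, 7); dR² = 296
sL = 40/200 = 1/5
sR = 40/296 = 5/37
mL = 0·sL + 1/2·sR = 5/74
mR = 1/2·sL + 1·sR = 87/370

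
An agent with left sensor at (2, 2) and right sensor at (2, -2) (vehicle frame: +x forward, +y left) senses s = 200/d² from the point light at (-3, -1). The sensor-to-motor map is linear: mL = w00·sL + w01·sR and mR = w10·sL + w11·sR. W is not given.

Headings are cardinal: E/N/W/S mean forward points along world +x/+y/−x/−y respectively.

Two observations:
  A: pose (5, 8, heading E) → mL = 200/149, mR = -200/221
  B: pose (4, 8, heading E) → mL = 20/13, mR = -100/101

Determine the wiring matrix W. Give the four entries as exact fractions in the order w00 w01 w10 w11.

obs A: pose=(5,8,E) → sL=200/221, sR=200/149, mL=200/149, mR=-200/221
obs B: pose=(4,8,E) → sL=100/101, sR=20/13, mL=20/13, mR=-100/101
sensor matrix S = [[200/221, 200/149], [100/101, 20/13]]; det S = 2736000/43235777
solve [mL_A; mL_B] = S·[w00; w01] and [mR_A; mR_B] = S·[w10; w11]:
  w00 = 0, w01 = 1, w10 = -1, w11 = 0

0 1 -1 0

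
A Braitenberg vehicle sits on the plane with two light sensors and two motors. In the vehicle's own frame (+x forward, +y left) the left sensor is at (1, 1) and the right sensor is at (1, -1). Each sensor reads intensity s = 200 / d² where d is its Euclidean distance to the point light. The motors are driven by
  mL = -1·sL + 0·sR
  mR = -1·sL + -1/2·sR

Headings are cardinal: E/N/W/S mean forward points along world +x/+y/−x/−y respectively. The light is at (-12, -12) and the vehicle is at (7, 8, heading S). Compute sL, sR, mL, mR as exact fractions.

200/761 40/137 -200/761 -42620/104257

left sensor world pos  = (8, 7); dL² = 761
right sensor world pos = (6, 7); dR² = 685
sL = 200/761 = 200/761
sR = 200/685 = 40/137
mL = -1·sL + 0·sR = -200/761
mR = -1·sL + -1/2·sR = -42620/104257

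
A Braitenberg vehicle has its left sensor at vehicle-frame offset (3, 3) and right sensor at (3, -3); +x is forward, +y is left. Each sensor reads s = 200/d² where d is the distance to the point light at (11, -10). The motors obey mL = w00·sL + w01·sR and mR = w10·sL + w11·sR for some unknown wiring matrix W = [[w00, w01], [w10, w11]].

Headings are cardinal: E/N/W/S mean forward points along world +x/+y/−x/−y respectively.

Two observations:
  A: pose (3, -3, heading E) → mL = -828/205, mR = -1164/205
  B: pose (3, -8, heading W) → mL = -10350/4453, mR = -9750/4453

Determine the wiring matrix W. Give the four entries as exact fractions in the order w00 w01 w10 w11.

obs A: pose=(3,-3,E) → sL=8/5, sR=200/41, mL=-828/205, mR=-1164/205
obs B: pose=(3,-8,W) → sL=100/61, sR=100/73, mL=-10350/4453, mR=-9750/4453
sensor matrix S = [[8/5, 200/41], [100/61, 100/73]]; det S = -1059840/182573
solve [mL_A; mL_B] = S·[w00; w01] and [mR_A; mR_B] = S·[w10; w11]:
  w00 = -1, w01 = -1/2, w10 = -1/2, w11 = -1

-1 -1/2 -1/2 -1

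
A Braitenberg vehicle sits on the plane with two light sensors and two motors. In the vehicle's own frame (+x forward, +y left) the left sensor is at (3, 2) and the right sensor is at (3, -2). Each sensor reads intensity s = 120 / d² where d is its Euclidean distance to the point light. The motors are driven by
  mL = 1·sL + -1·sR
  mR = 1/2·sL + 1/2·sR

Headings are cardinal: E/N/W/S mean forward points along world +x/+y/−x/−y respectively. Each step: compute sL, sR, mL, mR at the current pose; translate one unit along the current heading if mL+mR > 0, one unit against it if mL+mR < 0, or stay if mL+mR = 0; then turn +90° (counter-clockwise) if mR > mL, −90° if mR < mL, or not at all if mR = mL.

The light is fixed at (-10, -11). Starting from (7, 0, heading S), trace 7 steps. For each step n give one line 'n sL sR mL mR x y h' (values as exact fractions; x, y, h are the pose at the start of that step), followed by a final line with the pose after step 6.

n=0: pose=(7,0,S); sL=24/85, sR=120/289; mL=-192/1445, mR=504/1445; mL+mR=312/1445 → advance +1; mR−mL=696/1445 → turn +1·90°
n=1: pose=(7,-1,E); sL=15/68, sR=15/58; mL=-75/1972, mR=945/3944; mL+mR=795/3944 → advance +1; mR−mL=1095/3944 → turn +1·90°
n=2: pose=(8,-1,N); sL=24/85, sR=120/569; mL=3456/48365, mR=11928/48365; mL+mR=15384/48365 → advance +1; mR−mL=8472/48365 → turn +1·90°
n=3: pose=(8,0,W); sL=20/51, sR=60/197; mL=880/10047, mR=3500/10047; mL+mR=1460/3349 → advance +1; mR−mL=2620/10047 → turn +1·90°
n=4: pose=(7,0,S); sL=24/85, sR=120/289; mL=-192/1445, mR=504/1445; mL+mR=312/1445 → advance +1; mR−mL=696/1445 → turn +1·90°
n=5: pose=(7,-1,E); sL=15/68, sR=15/58; mL=-75/1972, mR=945/3944; mL+mR=795/3944 → advance +1; mR−mL=1095/3944 → turn +1·90°
n=6: pose=(8,-1,N); sL=24/85, sR=120/569; mL=3456/48365, mR=11928/48365; mL+mR=15384/48365 → advance +1; mR−mL=8472/48365 → turn +1·90°

0 24/85 120/289 -192/1445 504/1445 7 0 S
1 15/68 15/58 -75/1972 945/3944 7 -1 E
2 24/85 120/569 3456/48365 11928/48365 8 -1 N
3 20/51 60/197 880/10047 3500/10047 8 0 W
4 24/85 120/289 -192/1445 504/1445 7 0 S
5 15/68 15/58 -75/1972 945/3944 7 -1 E
6 24/85 120/569 3456/48365 11928/48365 8 -1 N
final 8 0 W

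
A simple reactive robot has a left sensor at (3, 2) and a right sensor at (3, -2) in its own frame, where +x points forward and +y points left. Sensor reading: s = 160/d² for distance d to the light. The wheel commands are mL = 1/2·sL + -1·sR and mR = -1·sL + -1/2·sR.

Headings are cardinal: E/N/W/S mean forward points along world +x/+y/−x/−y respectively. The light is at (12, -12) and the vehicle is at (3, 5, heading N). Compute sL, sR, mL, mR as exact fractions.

left sensor world pos  = (1, 8); dL² = 521
right sensor world pos = (5, 8); dR² = 449
sL = 160/521 = 160/521
sR = 160/449 = 160/449
mL = 1/2·sL + -1·sR = -47440/233929
mR = -1·sL + -1/2·sR = -113520/233929

160/521 160/449 -47440/233929 -113520/233929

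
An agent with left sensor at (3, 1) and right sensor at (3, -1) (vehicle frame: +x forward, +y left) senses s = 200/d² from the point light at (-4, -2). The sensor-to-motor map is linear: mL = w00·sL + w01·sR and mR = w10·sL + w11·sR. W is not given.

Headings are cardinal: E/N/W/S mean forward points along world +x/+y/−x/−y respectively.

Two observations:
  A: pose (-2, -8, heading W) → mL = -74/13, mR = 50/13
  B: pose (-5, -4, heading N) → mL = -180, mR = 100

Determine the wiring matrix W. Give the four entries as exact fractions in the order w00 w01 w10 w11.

obs A: pose=(-2,-8,W) → sL=4, sR=100/13, mL=-74/13, mR=50/13
obs B: pose=(-5,-4,N) → sL=40, sR=200, mL=-180, mR=100
sensor matrix S = [[4, 100/13], [40, 200]]; det S = 6400/13
solve [mL_A; mL_B] = S·[w00; w01] and [mR_A; mR_B] = S·[w10; w11]:
  w00 = 1/2, w01 = -1, w10 = 0, w11 = 1/2

1/2 -1 0 1/2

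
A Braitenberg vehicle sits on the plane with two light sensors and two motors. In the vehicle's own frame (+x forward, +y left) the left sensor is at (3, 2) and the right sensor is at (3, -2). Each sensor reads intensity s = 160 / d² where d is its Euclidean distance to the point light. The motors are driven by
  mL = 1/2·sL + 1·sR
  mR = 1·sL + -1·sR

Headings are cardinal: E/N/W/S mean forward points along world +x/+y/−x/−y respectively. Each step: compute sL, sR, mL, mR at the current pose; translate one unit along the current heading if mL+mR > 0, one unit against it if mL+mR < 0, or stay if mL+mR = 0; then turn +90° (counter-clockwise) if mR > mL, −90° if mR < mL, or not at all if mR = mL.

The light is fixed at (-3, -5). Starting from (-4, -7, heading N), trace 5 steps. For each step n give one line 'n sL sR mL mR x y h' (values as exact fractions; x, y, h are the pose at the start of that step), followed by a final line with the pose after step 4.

0 16 80 88 -64 -4 -7 N
1 32 160/13 368/13 256/13 -4 -6 E
2 8 8 12 0 -3 -6 S
3 32/5 160/9 944/45 -512/45 -3 -7 W
4 16 80 88 -64 -4 -7 N
final -4 -6 E

n=0: pose=(-4,-7,N); sL=16, sR=80; mL=88, mR=-64; mL+mR=24 → advance +1; mR−mL=-152 → turn -1·90°
n=1: pose=(-4,-6,E); sL=32, sR=160/13; mL=368/13, mR=256/13; mL+mR=48 → advance +1; mR−mL=-112/13 → turn -1·90°
n=2: pose=(-3,-6,S); sL=8, sR=8; mL=12, mR=0; mL+mR=12 → advance +1; mR−mL=-12 → turn -1·90°
n=3: pose=(-3,-7,W); sL=32/5, sR=160/9; mL=944/45, mR=-512/45; mL+mR=48/5 → advance +1; mR−mL=-1456/45 → turn -1·90°
n=4: pose=(-4,-7,N); sL=16, sR=80; mL=88, mR=-64; mL+mR=24 → advance +1; mR−mL=-152 → turn -1·90°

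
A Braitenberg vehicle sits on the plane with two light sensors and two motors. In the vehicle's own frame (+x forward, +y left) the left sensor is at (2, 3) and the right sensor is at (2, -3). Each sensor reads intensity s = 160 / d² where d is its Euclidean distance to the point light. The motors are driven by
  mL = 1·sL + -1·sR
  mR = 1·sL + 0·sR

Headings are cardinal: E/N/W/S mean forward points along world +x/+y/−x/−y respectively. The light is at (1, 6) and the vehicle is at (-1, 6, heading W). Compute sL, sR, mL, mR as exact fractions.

32/5 32/5 0 32/5

left sensor world pos  = (-3, 3); dL² = 25
right sensor world pos = (-3, 9); dR² = 25
sL = 160/25 = 32/5
sR = 160/25 = 32/5
mL = 1·sL + -1·sR = 0
mR = 1·sL + 0·sR = 32/5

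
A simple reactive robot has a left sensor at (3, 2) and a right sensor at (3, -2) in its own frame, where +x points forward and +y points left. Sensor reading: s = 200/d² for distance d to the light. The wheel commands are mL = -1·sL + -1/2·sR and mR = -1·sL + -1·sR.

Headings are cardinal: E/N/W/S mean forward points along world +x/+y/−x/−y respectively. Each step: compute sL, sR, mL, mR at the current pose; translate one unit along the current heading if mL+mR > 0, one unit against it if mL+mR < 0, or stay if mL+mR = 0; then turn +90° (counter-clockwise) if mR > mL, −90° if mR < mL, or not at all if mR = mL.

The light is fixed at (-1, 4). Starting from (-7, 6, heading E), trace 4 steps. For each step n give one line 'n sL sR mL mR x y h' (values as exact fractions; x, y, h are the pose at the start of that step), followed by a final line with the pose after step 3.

0 8 200/9 -172/9 -272/9 -7 6 E
1 100/13 100/41 -4750/533 -5400/533 -8 6 S
2 200/101 8/5 -1404/505 -1808/505 -8 7 W
3 2 50/13 -51/13 -76/13 -7 7 N
final -7 6 E

n=0: pose=(-7,6,E); sL=8, sR=200/9; mL=-172/9, mR=-272/9; mL+mR=-148/3 → advance -1; mR−mL=-100/9 → turn -1·90°
n=1: pose=(-8,6,S); sL=100/13, sR=100/41; mL=-4750/533, mR=-5400/533; mL+mR=-10150/533 → advance -1; mR−mL=-50/41 → turn -1·90°
n=2: pose=(-8,7,W); sL=200/101, sR=8/5; mL=-1404/505, mR=-1808/505; mL+mR=-3212/505 → advance -1; mR−mL=-4/5 → turn -1·90°
n=3: pose=(-7,7,N); sL=2, sR=50/13; mL=-51/13, mR=-76/13; mL+mR=-127/13 → advance -1; mR−mL=-25/13 → turn -1·90°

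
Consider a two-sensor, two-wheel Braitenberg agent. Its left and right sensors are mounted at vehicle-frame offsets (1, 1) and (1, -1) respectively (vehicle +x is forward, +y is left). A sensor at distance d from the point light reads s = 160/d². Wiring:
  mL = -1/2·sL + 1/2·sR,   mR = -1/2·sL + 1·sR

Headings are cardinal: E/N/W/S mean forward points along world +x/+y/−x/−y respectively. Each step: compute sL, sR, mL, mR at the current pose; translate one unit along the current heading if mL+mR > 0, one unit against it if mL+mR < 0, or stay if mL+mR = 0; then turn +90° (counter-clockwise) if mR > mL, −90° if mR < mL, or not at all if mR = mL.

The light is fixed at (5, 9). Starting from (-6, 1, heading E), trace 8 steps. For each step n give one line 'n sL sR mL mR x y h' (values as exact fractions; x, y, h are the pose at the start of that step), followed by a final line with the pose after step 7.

n=0: pose=(-6,1,E); sL=160/149, sR=160/181; mL=-2560/26969, mR=9360/26969; mL+mR=6800/26969 → advance +1; mR−mL=80/181 → turn +1·90°
n=1: pose=(-5,1,N); sL=16/17, sR=16/13; mL=32/221, mR=168/221; mL+mR=200/221 → advance +1; mR−mL=8/13 → turn +1·90°
n=2: pose=(-5,2,W); sL=32/37, sR=160/157; mL=448/5809, mR=3408/5809; mL+mR=3856/5809 → advance +1; mR−mL=80/157 → turn +1·90°
n=3: pose=(-6,2,S); sL=40/41, sR=10/13; mL=-55/533, mR=150/533; mL+mR=95/533 → advance +1; mR−mL=5/13 → turn +1·90°
n=4: pose=(-6,1,E); sL=160/149, sR=160/181; mL=-2560/26969, mR=9360/26969; mL+mR=6800/26969 → advance +1; mR−mL=80/181 → turn +1·90°
n=5: pose=(-5,1,N); sL=16/17, sR=16/13; mL=32/221, mR=168/221; mL+mR=200/221 → advance +1; mR−mL=8/13 → turn +1·90°
n=6: pose=(-5,2,W); sL=32/37, sR=160/157; mL=448/5809, mR=3408/5809; mL+mR=3856/5809 → advance +1; mR−mL=80/157 → turn +1·90°
n=7: pose=(-6,2,S); sL=40/41, sR=10/13; mL=-55/533, mR=150/533; mL+mR=95/533 → advance +1; mR−mL=5/13 → turn +1·90°

0 160/149 160/181 -2560/26969 9360/26969 -6 1 E
1 16/17 16/13 32/221 168/221 -5 1 N
2 32/37 160/157 448/5809 3408/5809 -5 2 W
3 40/41 10/13 -55/533 150/533 -6 2 S
4 160/149 160/181 -2560/26969 9360/26969 -6 1 E
5 16/17 16/13 32/221 168/221 -5 1 N
6 32/37 160/157 448/5809 3408/5809 -5 2 W
7 40/41 10/13 -55/533 150/533 -6 2 S
final -6 1 E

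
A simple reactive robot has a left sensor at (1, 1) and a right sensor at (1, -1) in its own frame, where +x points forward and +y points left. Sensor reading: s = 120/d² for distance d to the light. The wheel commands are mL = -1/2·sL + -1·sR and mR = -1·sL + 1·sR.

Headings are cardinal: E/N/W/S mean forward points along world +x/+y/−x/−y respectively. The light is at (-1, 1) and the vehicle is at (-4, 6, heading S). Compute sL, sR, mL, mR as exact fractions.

left sensor world pos  = (-3, 5); dL² = 20
right sensor world pos = (-5, 5); dR² = 32
sL = 120/20 = 6
sR = 120/32 = 15/4
mL = -1/2·sL + -1·sR = -27/4
mR = -1·sL + 1·sR = -9/4

6 15/4 -27/4 -9/4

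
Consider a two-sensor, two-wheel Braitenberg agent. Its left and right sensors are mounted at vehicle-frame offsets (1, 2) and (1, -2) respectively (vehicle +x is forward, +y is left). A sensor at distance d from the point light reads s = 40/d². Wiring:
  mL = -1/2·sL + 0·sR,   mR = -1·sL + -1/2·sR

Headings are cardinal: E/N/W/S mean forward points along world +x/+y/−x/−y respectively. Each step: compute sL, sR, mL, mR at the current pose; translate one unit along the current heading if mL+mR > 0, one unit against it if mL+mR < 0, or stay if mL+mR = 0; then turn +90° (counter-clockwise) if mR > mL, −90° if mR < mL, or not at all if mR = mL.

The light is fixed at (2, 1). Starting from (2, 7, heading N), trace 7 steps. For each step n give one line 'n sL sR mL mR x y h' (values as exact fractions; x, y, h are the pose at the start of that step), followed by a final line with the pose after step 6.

0 40/53 40/53 -20/53 -60/53 2 7 N
1 4/5 4 -2/5 -14/5 2 6 E
2 40/17 8/5 -20/17 -268/85 1 6 S
3 2 10/17 -1 -39/17 1 7 W
4 40/53 40/53 -20/53 -60/53 2 7 N
5 4/5 4 -2/5 -14/5 2 6 E
6 40/17 8/5 -20/17 -268/85 1 6 S
final 1 7 W

n=0: pose=(2,7,N); sL=40/53, sR=40/53; mL=-20/53, mR=-60/53; mL+mR=-80/53 → advance -1; mR−mL=-40/53 → turn -1·90°
n=1: pose=(2,6,E); sL=4/5, sR=4; mL=-2/5, mR=-14/5; mL+mR=-16/5 → advance -1; mR−mL=-12/5 → turn -1·90°
n=2: pose=(1,6,S); sL=40/17, sR=8/5; mL=-20/17, mR=-268/85; mL+mR=-368/85 → advance -1; mR−mL=-168/85 → turn -1·90°
n=3: pose=(1,7,W); sL=2, sR=10/17; mL=-1, mR=-39/17; mL+mR=-56/17 → advance -1; mR−mL=-22/17 → turn -1·90°
n=4: pose=(2,7,N); sL=40/53, sR=40/53; mL=-20/53, mR=-60/53; mL+mR=-80/53 → advance -1; mR−mL=-40/53 → turn -1·90°
n=5: pose=(2,6,E); sL=4/5, sR=4; mL=-2/5, mR=-14/5; mL+mR=-16/5 → advance -1; mR−mL=-12/5 → turn -1·90°
n=6: pose=(1,6,S); sL=40/17, sR=8/5; mL=-20/17, mR=-268/85; mL+mR=-368/85 → advance -1; mR−mL=-168/85 → turn -1·90°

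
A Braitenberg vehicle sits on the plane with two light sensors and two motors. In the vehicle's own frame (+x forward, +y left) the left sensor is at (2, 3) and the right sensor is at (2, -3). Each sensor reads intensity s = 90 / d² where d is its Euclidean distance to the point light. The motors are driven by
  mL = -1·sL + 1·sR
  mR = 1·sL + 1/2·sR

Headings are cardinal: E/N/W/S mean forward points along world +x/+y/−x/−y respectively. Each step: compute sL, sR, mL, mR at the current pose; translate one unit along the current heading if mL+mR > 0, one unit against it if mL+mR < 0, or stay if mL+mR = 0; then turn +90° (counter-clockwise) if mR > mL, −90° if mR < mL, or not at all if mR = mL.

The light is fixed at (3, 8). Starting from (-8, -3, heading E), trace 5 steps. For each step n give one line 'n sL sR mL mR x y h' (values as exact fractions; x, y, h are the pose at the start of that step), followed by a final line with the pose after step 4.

0 18/29 90/277 -2376/8033 6291/8033 -8 -3 E
1 9/25 9/13 108/325 459/650 -7 -3 N
2 90/313 90/193 10800/60409 31455/60409 -7 -2 W
3 45/104 9/34 -297/1768 999/1768 -8 -2 S
4 18/29 90/277 -2376/8033 6291/8033 -8 -3 E
final -7 -3 N

n=0: pose=(-8,-3,E); sL=18/29, sR=90/277; mL=-2376/8033, mR=6291/8033; mL+mR=135/277 → advance +1; mR−mL=8667/8033 → turn +1·90°
n=1: pose=(-7,-3,N); sL=9/25, sR=9/13; mL=108/325, mR=459/650; mL+mR=27/26 → advance +1; mR−mL=243/650 → turn +1·90°
n=2: pose=(-7,-2,W); sL=90/313, sR=90/193; mL=10800/60409, mR=31455/60409; mL+mR=135/193 → advance +1; mR−mL=20655/60409 → turn +1·90°
n=3: pose=(-8,-2,S); sL=45/104, sR=9/34; mL=-297/1768, mR=999/1768; mL+mR=27/68 → advance +1; mR−mL=162/221 → turn +1·90°
n=4: pose=(-8,-3,E); sL=18/29, sR=90/277; mL=-2376/8033, mR=6291/8033; mL+mR=135/277 → advance +1; mR−mL=8667/8033 → turn +1·90°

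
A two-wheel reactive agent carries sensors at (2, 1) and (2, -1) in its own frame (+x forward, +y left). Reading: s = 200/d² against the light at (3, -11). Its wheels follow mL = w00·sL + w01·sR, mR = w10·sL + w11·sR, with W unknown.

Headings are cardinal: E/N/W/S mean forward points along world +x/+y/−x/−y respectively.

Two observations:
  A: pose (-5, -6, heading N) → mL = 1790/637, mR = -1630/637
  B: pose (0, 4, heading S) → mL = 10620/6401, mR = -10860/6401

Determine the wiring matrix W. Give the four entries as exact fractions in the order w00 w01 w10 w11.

1/2 1 -1 -1/2

obs A: pose=(-5,-6,N) → sL=20/13, sR=100/49, mL=1790/637, mR=-1630/637
obs B: pose=(0,4,S) → sL=200/173, sR=40/37, mL=10620/6401, mR=-10860/6401
sensor matrix S = [[20/13, 100/49], [200/173, 40/37]]; det S = -2838400/4077437
solve [mL_A; mL_B] = S·[w00; w01] and [mR_A; mR_B] = S·[w10; w11]:
  w00 = 1/2, w01 = 1, w10 = -1, w11 = -1/2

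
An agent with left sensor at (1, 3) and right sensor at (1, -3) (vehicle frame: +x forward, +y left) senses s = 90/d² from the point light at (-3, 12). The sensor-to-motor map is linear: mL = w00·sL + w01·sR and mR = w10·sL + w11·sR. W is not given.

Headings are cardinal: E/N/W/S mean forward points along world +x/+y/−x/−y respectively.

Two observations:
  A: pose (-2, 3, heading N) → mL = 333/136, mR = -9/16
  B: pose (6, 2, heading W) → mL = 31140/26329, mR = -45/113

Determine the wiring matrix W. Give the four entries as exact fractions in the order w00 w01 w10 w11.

obs A: pose=(-2,3,N) → sL=45/34, sR=9/8, mL=333/136, mR=-9/16
obs B: pose=(6,2,W) → sL=90/233, sR=90/113, mL=31140/26329, mR=-45/113
sensor matrix S = [[45/34, 9/8], [90/233, 90/113]]; det S = 1109295/1790372
solve [mL_A; mL_B] = S·[w00; w01] and [mR_A; mR_B] = S·[w10; w11]:
  w00 = 1, w01 = 1, w10 = 0, w11 = -1/2

1 1 0 -1/2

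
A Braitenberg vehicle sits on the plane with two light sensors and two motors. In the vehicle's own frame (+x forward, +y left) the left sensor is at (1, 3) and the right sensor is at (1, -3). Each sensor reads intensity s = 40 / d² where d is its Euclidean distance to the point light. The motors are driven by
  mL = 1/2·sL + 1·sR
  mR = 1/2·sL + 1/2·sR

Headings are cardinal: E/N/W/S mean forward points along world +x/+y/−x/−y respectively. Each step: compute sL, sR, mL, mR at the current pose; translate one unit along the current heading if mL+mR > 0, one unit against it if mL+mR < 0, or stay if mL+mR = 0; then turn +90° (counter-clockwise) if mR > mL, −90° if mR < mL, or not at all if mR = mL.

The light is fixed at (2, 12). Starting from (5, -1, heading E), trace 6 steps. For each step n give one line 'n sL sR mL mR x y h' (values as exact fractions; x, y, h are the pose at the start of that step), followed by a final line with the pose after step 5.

n=0: pose=(5,-1,E); sL=10/29, sR=5/34; mL=315/986, mR=485/1972; mL+mR=1115/1972 → advance +1; mR−mL=-5/68 → turn -1·90°
n=1: pose=(6,-1,S); sL=8/49, sR=40/197; mL=2748/9653, mR=1768/9653; mL+mR=4516/9653 → advance +1; mR−mL=-20/197 → turn -1·90°
n=2: pose=(6,-2,W); sL=20/149, sR=4/13; mL=726/1937, mR=428/1937; mL+mR=1154/1937 → advance +1; mR−mL=-2/13 → turn -1·90°
n=3: pose=(5,-2,N); sL=40/169, sR=8/41; mL=2172/6929, mR=1496/6929; mL+mR=3668/6929 → advance +1; mR−mL=-4/41 → turn -1·90°
n=4: pose=(5,-1,E); sL=10/29, sR=5/34; mL=315/986, mR=485/1972; mL+mR=1115/1972 → advance +1; mR−mL=-5/68 → turn -1·90°
n=5: pose=(6,-1,S); sL=8/49, sR=40/197; mL=2748/9653, mR=1768/9653; mL+mR=4516/9653 → advance +1; mR−mL=-20/197 → turn -1·90°

0 10/29 5/34 315/986 485/1972 5 -1 E
1 8/49 40/197 2748/9653 1768/9653 6 -1 S
2 20/149 4/13 726/1937 428/1937 6 -2 W
3 40/169 8/41 2172/6929 1496/6929 5 -2 N
4 10/29 5/34 315/986 485/1972 5 -1 E
5 8/49 40/197 2748/9653 1768/9653 6 -1 S
final 6 -2 W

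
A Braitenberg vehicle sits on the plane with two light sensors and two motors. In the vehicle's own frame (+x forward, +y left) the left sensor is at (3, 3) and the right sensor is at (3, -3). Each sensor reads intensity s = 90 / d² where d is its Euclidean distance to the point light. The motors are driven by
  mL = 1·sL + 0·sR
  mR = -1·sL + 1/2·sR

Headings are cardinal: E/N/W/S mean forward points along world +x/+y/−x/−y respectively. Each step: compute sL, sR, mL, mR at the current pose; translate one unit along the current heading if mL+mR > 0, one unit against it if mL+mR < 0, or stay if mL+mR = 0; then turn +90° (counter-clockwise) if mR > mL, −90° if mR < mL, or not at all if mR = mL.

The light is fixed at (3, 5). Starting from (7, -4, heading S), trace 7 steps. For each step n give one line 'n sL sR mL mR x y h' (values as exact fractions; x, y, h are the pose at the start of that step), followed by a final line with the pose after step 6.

0 90/193 18/29 90/193 -873/5597 7 -4 S
1 9/17 9/5 9/17 63/170 7 -5 W
2 90/49 18/17 90/49 -1089/833 6 -5 N
3 5/4 1/2 5/4 -1 6 -4 E
4 90/193 18/29 90/193 -873/5597 7 -4 S
5 9/17 9/5 9/17 63/170 7 -5 W
6 90/49 18/17 90/49 -1089/833 6 -5 N
final 6 -4 E

n=0: pose=(7,-4,S); sL=90/193, sR=18/29; mL=90/193, mR=-873/5597; mL+mR=9/29 → advance +1; mR−mL=-3483/5597 → turn -1·90°
n=1: pose=(7,-5,W); sL=9/17, sR=9/5; mL=9/17, mR=63/170; mL+mR=9/10 → advance +1; mR−mL=-27/170 → turn -1·90°
n=2: pose=(6,-5,N); sL=90/49, sR=18/17; mL=90/49, mR=-1089/833; mL+mR=9/17 → advance +1; mR−mL=-2619/833 → turn -1·90°
n=3: pose=(6,-4,E); sL=5/4, sR=1/2; mL=5/4, mR=-1; mL+mR=1/4 → advance +1; mR−mL=-9/4 → turn -1·90°
n=4: pose=(7,-4,S); sL=90/193, sR=18/29; mL=90/193, mR=-873/5597; mL+mR=9/29 → advance +1; mR−mL=-3483/5597 → turn -1·90°
n=5: pose=(7,-5,W); sL=9/17, sR=9/5; mL=9/17, mR=63/170; mL+mR=9/10 → advance +1; mR−mL=-27/170 → turn -1·90°
n=6: pose=(6,-5,N); sL=90/49, sR=18/17; mL=90/49, mR=-1089/833; mL+mR=9/17 → advance +1; mR−mL=-2619/833 → turn -1·90°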